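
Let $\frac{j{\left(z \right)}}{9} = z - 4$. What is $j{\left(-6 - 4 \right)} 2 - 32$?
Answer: $-284$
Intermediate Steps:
$j{\left(z \right)} = -36 + 9 z$ ($j{\left(z \right)} = 9 \left(z - 4\right) = 9 \left(-4 + z\right) = -36 + 9 z$)
$j{\left(-6 - 4 \right)} 2 - 32 = \left(-36 + 9 \left(-6 - 4\right)\right) 2 - 32 = \left(-36 + 9 \left(-10\right)\right) 2 - 32 = \left(-36 - 90\right) 2 - 32 = \left(-126\right) 2 - 32 = -252 - 32 = -284$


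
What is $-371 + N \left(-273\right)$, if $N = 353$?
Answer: $-96740$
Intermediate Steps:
$-371 + N \left(-273\right) = -371 + 353 \left(-273\right) = -371 - 96369 = -96740$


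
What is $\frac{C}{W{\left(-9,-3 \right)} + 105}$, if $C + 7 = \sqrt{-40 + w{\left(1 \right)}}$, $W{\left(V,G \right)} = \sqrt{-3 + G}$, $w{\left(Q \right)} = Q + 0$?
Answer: $- \frac{245}{3677} + \frac{\sqrt{26}}{3677} + \frac{7 i \sqrt{6}}{11031} + \frac{35 i \sqrt{39}}{3677} \approx -0.065244 + 0.060998 i$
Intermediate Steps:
$w{\left(Q \right)} = Q$
$C = -7 + i \sqrt{39}$ ($C = -7 + \sqrt{-40 + 1} = -7 + \sqrt{-39} = -7 + i \sqrt{39} \approx -7.0 + 6.245 i$)
$\frac{C}{W{\left(-9,-3 \right)} + 105} = \frac{-7 + i \sqrt{39}}{\sqrt{-3 - 3} + 105} = \frac{-7 + i \sqrt{39}}{\sqrt{-6} + 105} = \frac{-7 + i \sqrt{39}}{i \sqrt{6} + 105} = \frac{-7 + i \sqrt{39}}{105 + i \sqrt{6}}$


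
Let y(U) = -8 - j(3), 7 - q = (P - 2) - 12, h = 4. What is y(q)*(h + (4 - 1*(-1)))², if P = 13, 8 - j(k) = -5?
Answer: -1701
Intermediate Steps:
j(k) = 13 (j(k) = 8 - 1*(-5) = 8 + 5 = 13)
q = 8 (q = 7 - ((13 - 2) - 12) = 7 - (11 - 12) = 7 - 1*(-1) = 7 + 1 = 8)
y(U) = -21 (y(U) = -8 - 1*13 = -8 - 13 = -21)
y(q)*(h + (4 - 1*(-1)))² = -21*(4 + (4 - 1*(-1)))² = -21*(4 + (4 + 1))² = -21*(4 + 5)² = -21*9² = -21*81 = -1701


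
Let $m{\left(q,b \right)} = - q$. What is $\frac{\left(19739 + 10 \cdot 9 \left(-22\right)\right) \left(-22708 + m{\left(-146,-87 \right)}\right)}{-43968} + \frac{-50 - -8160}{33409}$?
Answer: $\frac{6693313262351}{734463456} \approx 9113.2$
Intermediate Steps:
$\frac{\left(19739 + 10 \cdot 9 \left(-22\right)\right) \left(-22708 + m{\left(-146,-87 \right)}\right)}{-43968} + \frac{-50 - -8160}{33409} = \frac{\left(19739 + 10 \cdot 9 \left(-22\right)\right) \left(-22708 - -146\right)}{-43968} + \frac{-50 - -8160}{33409} = \left(19739 + 90 \left(-22\right)\right) \left(-22708 + 146\right) \left(- \frac{1}{43968}\right) + \left(-50 + 8160\right) \frac{1}{33409} = \left(19739 - 1980\right) \left(-22562\right) \left(- \frac{1}{43968}\right) + 8110 \cdot \frac{1}{33409} = 17759 \left(-22562\right) \left(- \frac{1}{43968}\right) + \frac{8110}{33409} = \left(-400678558\right) \left(- \frac{1}{43968}\right) + \frac{8110}{33409} = \frac{200339279}{21984} + \frac{8110}{33409} = \frac{6693313262351}{734463456}$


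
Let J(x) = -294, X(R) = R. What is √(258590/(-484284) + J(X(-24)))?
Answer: I*√17269335710106/242142 ≈ 17.162*I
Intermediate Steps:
√(258590/(-484284) + J(X(-24))) = √(258590/(-484284) - 294) = √(258590*(-1/484284) - 294) = √(-129295/242142 - 294) = √(-71319043/242142) = I*√17269335710106/242142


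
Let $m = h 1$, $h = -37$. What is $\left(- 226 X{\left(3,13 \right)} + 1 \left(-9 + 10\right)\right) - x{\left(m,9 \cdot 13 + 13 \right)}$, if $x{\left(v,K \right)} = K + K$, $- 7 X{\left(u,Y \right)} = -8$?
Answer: $- \frac{3621}{7} \approx -517.29$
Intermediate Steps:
$X{\left(u,Y \right)} = \frac{8}{7}$ ($X{\left(u,Y \right)} = \left(- \frac{1}{7}\right) \left(-8\right) = \frac{8}{7}$)
$m = -37$ ($m = \left(-37\right) 1 = -37$)
$x{\left(v,K \right)} = 2 K$
$\left(- 226 X{\left(3,13 \right)} + 1 \left(-9 + 10\right)\right) - x{\left(m,9 \cdot 13 + 13 \right)} = \left(\left(-226\right) \frac{8}{7} + 1 \left(-9 + 10\right)\right) - 2 \left(9 \cdot 13 + 13\right) = \left(- \frac{1808}{7} + 1 \cdot 1\right) - 2 \left(117 + 13\right) = \left(- \frac{1808}{7} + 1\right) - 2 \cdot 130 = - \frac{1801}{7} - 260 = - \frac{3621}{7}$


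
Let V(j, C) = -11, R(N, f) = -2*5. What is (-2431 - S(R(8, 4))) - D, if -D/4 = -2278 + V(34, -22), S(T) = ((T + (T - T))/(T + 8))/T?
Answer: -23173/2 ≈ -11587.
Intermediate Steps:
R(N, f) = -10
S(T) = 1/(8 + T) (S(T) = ((T + 0)/(8 + T))/T = (T/(8 + T))/T = 1/(8 + T))
D = 9156 (D = -4*(-2278 - 11) = -4*(-2289) = 9156)
(-2431 - S(R(8, 4))) - D = (-2431 - 1/(8 - 10)) - 1*9156 = (-2431 - 1/(-2)) - 9156 = (-2431 - 1*(-½)) - 9156 = (-2431 + ½) - 9156 = -4861/2 - 9156 = -23173/2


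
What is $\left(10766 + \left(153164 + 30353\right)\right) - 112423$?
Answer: $81860$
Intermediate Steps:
$\left(10766 + \left(153164 + 30353\right)\right) - 112423 = \left(10766 + 183517\right) - 112423 = 194283 - 112423 = 81860$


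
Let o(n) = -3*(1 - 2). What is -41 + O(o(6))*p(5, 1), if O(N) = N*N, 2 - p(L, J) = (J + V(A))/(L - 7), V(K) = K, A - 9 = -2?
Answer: 13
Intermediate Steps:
A = 7 (A = 9 - 2 = 7)
o(n) = 3 (o(n) = -3*(-1) = 3)
p(L, J) = 2 - (7 + J)/(-7 + L) (p(L, J) = 2 - (J + 7)/(L - 7) = 2 - (7 + J)/(-7 + L))
O(N) = N²
-41 + O(o(6))*p(5, 1) = -41 + 3²*((-21 - 1*1 + 2*5)/(-7 + 5)) = -41 + 9*((-21 - 1 + 10)/(-2)) = -41 + 9*(-½*(-12)) = -41 + 9*6 = -41 + 54 = 13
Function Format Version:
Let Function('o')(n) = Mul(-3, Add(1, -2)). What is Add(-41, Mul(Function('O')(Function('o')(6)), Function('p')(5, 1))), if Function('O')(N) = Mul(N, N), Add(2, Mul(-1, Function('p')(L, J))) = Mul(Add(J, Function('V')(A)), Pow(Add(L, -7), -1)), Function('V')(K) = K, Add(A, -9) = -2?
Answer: 13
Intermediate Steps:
A = 7 (A = Add(9, -2) = 7)
Function('o')(n) = 3 (Function('o')(n) = Mul(-3, -1) = 3)
Function('p')(L, J) = Add(2, Mul(-1, Pow(Add(-7, L), -1), Add(7, J))) (Function('p')(L, J) = Add(2, Mul(-1, Mul(Add(J, 7), Pow(Add(L, -7), -1)))) = Add(2, Mul(-1, Mul(Add(7, J), Pow(Add(-7, L), -1)))) = Add(2, Mul(-1, Mul(Pow(Add(-7, L), -1), Add(7, J)))) = Add(2, Mul(-1, Pow(Add(-7, L), -1), Add(7, J))))
Function('O')(N) = Pow(N, 2)
Add(-41, Mul(Function('O')(Function('o')(6)), Function('p')(5, 1))) = Add(-41, Mul(Pow(3, 2), Mul(Pow(Add(-7, 5), -1), Add(-21, Mul(-1, 1), Mul(2, 5))))) = Add(-41, Mul(9, Mul(Pow(-2, -1), Add(-21, -1, 10)))) = Add(-41, Mul(9, Mul(Rational(-1, 2), -12))) = Add(-41, Mul(9, 6)) = Add(-41, 54) = 13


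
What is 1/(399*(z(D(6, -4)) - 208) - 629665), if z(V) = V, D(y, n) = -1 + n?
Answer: -1/714652 ≈ -1.3993e-6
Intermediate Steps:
1/(399*(z(D(6, -4)) - 208) - 629665) = 1/(399*((-1 - 4) - 208) - 629665) = 1/(399*(-5 - 208) - 629665) = 1/(399*(-213) - 629665) = 1/(-84987 - 629665) = 1/(-714652) = -1/714652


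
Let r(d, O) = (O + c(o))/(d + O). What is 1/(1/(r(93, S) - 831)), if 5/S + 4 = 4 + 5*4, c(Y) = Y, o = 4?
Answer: -309946/373 ≈ -830.95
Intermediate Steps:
S = ¼ (S = 5/(-4 + (4 + 5*4)) = 5/(-4 + (4 + 20)) = 5/(-4 + 24) = 5/20 = 5*(1/20) = ¼ ≈ 0.25000)
r(d, O) = (4 + O)/(O + d) (r(d, O) = (O + 4)/(d + O) = (4 + O)/(O + d))
1/(1/(r(93, S) - 831)) = 1/(1/((4 + ¼)/(¼ + 93) - 831)) = 1/(1/((17/4)/(373/4) - 831)) = 1/(1/((4/373)*(17/4) - 831)) = 1/(1/(17/373 - 831)) = 1/(1/(-309946/373)) = 1/(-373/309946) = -309946/373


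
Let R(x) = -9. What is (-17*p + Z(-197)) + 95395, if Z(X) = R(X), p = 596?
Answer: 85254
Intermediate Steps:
Z(X) = -9
(-17*p + Z(-197)) + 95395 = (-17*596 - 9) + 95395 = (-10132 - 9) + 95395 = -10141 + 95395 = 85254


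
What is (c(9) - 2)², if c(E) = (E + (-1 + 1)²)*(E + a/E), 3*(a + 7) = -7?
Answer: 43681/9 ≈ 4853.4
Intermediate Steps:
a = -28/3 (a = -7 + (⅓)*(-7) = -7 - 7/3 = -28/3 ≈ -9.3333)
c(E) = E*(E - 28/(3*E)) (c(E) = (E + (-1 + 1)²)*(E - 28/(3*E)) = (E + 0²)*(E - 28/(3*E)) = (E + 0)*(E - 28/(3*E)) = E*(E - 28/(3*E)))
(c(9) - 2)² = ((-28/3 + 9²) - 2)² = ((-28/3 + 81) - 2)² = (215/3 - 2)² = (209/3)² = 43681/9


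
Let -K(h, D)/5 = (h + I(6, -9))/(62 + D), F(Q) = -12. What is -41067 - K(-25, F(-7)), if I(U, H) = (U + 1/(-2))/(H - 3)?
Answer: -9856691/240 ≈ -41070.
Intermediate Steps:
I(U, H) = (-1/2 + U)/(-3 + H) (I(U, H) = (U - 1/2)/(-3 + H) = (-1/2 + U)/(-3 + H))
K(h, D) = -5*(-11/24 + h)/(62 + D) (K(h, D) = -5*(h + (-1/2 + 6)/(-3 - 9))/(62 + D) = -5*(h + (11/2)/(-12))/(62 + D) = -5*(h - 1/12*11/2)/(62 + D) = -5*(h - 11/24)/(62 + D) = -5*(-11/24 + h)/(62 + D))
-41067 - K(-25, F(-7)) = -41067 - 5*(11 - 24*(-25))/(24*(62 - 12)) = -41067 - 5*(11 + 600)/(24*50) = -41067 - 5*611/(24*50) = -41067 - 1*611/240 = -41067 - 611/240 = -9856691/240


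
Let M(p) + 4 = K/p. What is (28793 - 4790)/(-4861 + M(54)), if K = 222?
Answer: -216027/43748 ≈ -4.9380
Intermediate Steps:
M(p) = -4 + 222/p
(28793 - 4790)/(-4861 + M(54)) = (28793 - 4790)/(-4861 + (-4 + 222/54)) = 24003/(-4861 + (-4 + 222*(1/54))) = 24003/(-4861 + (-4 + 37/9)) = 24003/(-4861 + 1/9) = 24003/(-43748/9) = 24003*(-9/43748) = -216027/43748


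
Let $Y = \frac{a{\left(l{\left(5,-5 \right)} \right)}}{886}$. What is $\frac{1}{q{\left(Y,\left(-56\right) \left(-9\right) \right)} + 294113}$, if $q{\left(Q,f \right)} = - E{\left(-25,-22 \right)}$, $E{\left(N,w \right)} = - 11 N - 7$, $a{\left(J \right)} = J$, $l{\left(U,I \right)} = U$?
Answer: $\frac{1}{293845} \approx 3.4032 \cdot 10^{-6}$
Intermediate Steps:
$E{\left(N,w \right)} = -7 - 11 N$
$Y = \frac{5}{886} \approx 0.0056433$
$q{\left(Q,f \right)} = -268$ ($q{\left(Q,f \right)} = - (-7 - -275) = - (-7 + 275) = \left(-1\right) 268 = -268$)
$\frac{1}{q{\left(Y,\left(-56\right) \left(-9\right) \right)} + 294113} = \frac{1}{-268 + 294113} = \frac{1}{293845}$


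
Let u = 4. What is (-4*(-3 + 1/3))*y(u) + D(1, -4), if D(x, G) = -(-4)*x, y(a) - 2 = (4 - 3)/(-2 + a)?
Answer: 92/3 ≈ 30.667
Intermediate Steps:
y(a) = 2 + 1/(-2 + a) (y(a) = 2 + (4 - 3)/(-2 + a) = 2 + 1/(-2 + a))
D(x, G) = 4*x
(-4*(-3 + 1/3))*y(u) + D(1, -4) = (-4*(-3 + 1/3))*((-3 + 2*4)/(-2 + 4)) + 4*1 = (-4*(-3 + ⅓))*((-3 + 8)/2) + 4 = (-4*(-8/3))*((½)*5) + 4 = (32/3)*(5/2) + 4 = 80/3 + 4 = 92/3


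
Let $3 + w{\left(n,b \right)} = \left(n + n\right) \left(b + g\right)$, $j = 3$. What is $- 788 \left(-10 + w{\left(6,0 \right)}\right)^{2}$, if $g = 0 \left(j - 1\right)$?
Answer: $-133172$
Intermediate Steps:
$g = 0$ ($g = 0 \left(3 - 1\right) = 0 \cdot 2 = 0$)
$w{\left(n,b \right)} = -3 + 2 b n$ ($w{\left(n,b \right)} = -3 + \left(n + n\right) \left(b + 0\right) = -3 + 2 n b = -3 + 2 b n$)
$- 788 \left(-10 + w{\left(6,0 \right)}\right)^{2} = - 788 \left(-10 - \left(3 + 0 \cdot 6\right)\right)^{2} = - 788 \left(-10 + \left(-3 + 0\right)\right)^{2} = - 788 \left(-10 - 3\right)^{2} = - 788 \left(-13\right)^{2} = \left(-788\right) 169 = -133172$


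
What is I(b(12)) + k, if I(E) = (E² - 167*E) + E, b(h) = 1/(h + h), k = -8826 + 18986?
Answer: 5848177/576 ≈ 10153.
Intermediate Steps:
k = 10160
b(h) = 1/(2*h)
I(E) = E² - 166*E
I(b(12)) + k = ((½)/12)*(-166 + (½)/12) + 10160 = ((½)*(1/12))*(-166 + (½)*(1/12)) + 10160 = (-166 + 1/24)/24 + 10160 = (1/24)*(-3983/24) + 10160 = -3983/576 + 10160 = 5848177/576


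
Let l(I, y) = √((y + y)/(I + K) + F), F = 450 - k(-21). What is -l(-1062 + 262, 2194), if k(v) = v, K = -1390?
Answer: -√562338345/1095 ≈ -21.656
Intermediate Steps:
F = 471 (F = 450 - 1*(-21) = 450 + 21 = 471)
l(I, y) = √(471 + 2*y/(-1390 + I)) (l(I, y) = √((y + y)/(I - 1390) + 471) = √((2*y)/(-1390 + I) + 471) = √(2*y/(-1390 + I) + 471) = √(471 + 2*y/(-1390 + I)))
-l(-1062 + 262, 2194) = -√((-654690 + 2*2194 + 471*(-1062 + 262))/(-1390 + (-1062 + 262))) = -√((-654690 + 4388 + 471*(-800))/(-1390 - 800)) = -√((-654690 + 4388 - 376800)/(-2190)) = -√(-1/2190*(-1027102)) = -√(513551/1095) = -√562338345/1095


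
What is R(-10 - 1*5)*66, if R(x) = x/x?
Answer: 66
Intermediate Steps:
R(x) = 1
R(-10 - 1*5)*66 = 1*66 = 66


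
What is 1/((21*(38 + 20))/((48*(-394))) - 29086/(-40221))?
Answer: 126776592/83514209 ≈ 1.5180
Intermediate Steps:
1/((21*(38 + 20))/((48*(-394))) - 29086/(-40221)) = 1/((21*58)/(-18912) - 29086*(-1/40221)) = 1/(1218*(-1/18912) + 29086/40221) = 1/(-203/3152 + 29086/40221) = 1/(83514209/126776592) = 126776592/83514209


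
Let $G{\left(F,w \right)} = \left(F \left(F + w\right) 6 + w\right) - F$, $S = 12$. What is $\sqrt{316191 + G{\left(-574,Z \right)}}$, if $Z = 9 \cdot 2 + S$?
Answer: $17 \sqrt{7579} \approx 1480.0$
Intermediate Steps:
$Z = 30$ ($Z = 9 \cdot 2 + 12 = 18 + 12 = 30$)
$G{\left(F,w \right)} = w - F + 6 F \left(F + w\right)$ ($G{\left(F,w \right)} = \left(6 F \left(F + w\right) + w\right) - F = \left(w + 6 F \left(F + w\right)\right) - F = w - F + 6 F \left(F + w\right)$)
$\sqrt{316191 + G{\left(-574,Z \right)}} = \sqrt{316191 + \left(30 - -574 + 6 \left(-574\right)^{2} + 6 \left(-574\right) 30\right)} = \sqrt{316191 + \left(30 + 574 + 6 \cdot 329476 - 103320\right)} = \sqrt{316191 + \left(30 + 574 + 1976856 - 103320\right)} = \sqrt{316191 + 1874140} = \sqrt{2190331} = 17 \sqrt{7579}$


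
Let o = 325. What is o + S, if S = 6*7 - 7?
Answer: 360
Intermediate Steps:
S = 35 (S = 42 - 7 = 35)
o + S = 325 + 35 = 360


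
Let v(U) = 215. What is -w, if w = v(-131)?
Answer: -215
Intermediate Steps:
w = 215
-w = -1*215 = -215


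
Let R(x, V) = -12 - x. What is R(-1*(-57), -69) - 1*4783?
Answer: -4852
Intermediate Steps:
R(-1*(-57), -69) - 1*4783 = (-12 - (-1)*(-57)) - 1*4783 = (-12 - 1*57) - 4783 = (-12 - 57) - 4783 = -69 - 4783 = -4852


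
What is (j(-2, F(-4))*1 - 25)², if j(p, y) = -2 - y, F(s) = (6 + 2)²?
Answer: 8281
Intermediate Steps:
F(s) = 64 (F(s) = 8² = 64)
(j(-2, F(-4))*1 - 25)² = ((-2 - 1*64)*1 - 25)² = ((-2 - 64)*1 - 25)² = (-66*1 - 25)² = (-66 - 25)² = (-91)² = 8281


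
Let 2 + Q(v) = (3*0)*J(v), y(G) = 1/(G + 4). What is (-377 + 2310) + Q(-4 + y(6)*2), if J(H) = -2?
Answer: 1931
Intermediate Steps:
y(G) = 1/(4 + G)
Q(v) = -2 (Q(v) = -2 + (3*0)*(-2) = -2 + 0*(-2) = -2 + 0 = -2)
(-377 + 2310) + Q(-4 + y(6)*2) = (-377 + 2310) - 2 = 1933 - 2 = 1931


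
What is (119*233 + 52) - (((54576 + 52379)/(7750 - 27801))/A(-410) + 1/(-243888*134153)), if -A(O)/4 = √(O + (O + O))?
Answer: 908881846375057/32718306864 + 21391*I*√1230/19730184 ≈ 27779.0 + 0.038024*I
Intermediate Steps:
A(O) = -4*√3*√O (A(O) = -4*√(O + (O + O)) = -4*√(O + 2*O) = -4*√3*√O)
(119*233 + 52) - (((54576 + 52379)/(7750 - 27801))/A(-410) + 1/(-243888*134153)) = (119*233 + 52) - (((54576 + 52379)/(7750 - 27801))/((-4*√3*√(-410))) + 1/(-243888*134153)) = (27727 + 52) - ((106955/(-20051))/((-4*√3*I*√410)) - 1/243888*1/134153) = 27779 - ((106955*(-1/20051))/((-4*I*√1230)) - 1/32718306864) = 27779 - (-21391*I*√1230/19730184 - 1/32718306864) = 27779 - (-1/32718306864 - 21391*I*√1230/19730184) = 27779 + (1/32718306864 + 21391*I*√1230/19730184) = 908881846375057/32718306864 + 21391*I*√1230/19730184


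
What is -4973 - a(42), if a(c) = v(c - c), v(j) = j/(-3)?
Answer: -4973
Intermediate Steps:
v(j) = -j/3 (v(j) = j*(-⅓) = -j/3)
a(c) = 0 (a(c) = -(c - c)/3 = -⅓*0 = 0)
-4973 - a(42) = -4973 - 1*0 = -4973 + 0 = -4973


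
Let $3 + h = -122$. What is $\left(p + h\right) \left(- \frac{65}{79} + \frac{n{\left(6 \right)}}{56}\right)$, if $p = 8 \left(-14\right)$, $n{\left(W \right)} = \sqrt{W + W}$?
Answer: $195 - \frac{237 \sqrt{3}}{28} \approx 180.34$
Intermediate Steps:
$h = -125$ ($h = -3 - 122 = -125$)
$n{\left(W \right)} = \sqrt{2} \sqrt{W}$ ($n{\left(W \right)} = \sqrt{2 W} = \sqrt{2} \sqrt{W}$)
$p = -112$
$\left(p + h\right) \left(- \frac{65}{79} + \frac{n{\left(6 \right)}}{56}\right) = \left(-112 - 125\right) \left(- \frac{65}{79} + \frac{\sqrt{2} \sqrt{6}}{56}\right) = - 237 \left(\left(-65\right) \frac{1}{79} + 2 \sqrt{3} \cdot \frac{1}{56}\right) = - 237 \left(- \frac{65}{79} + \frac{\sqrt{3}}{28}\right) = 195 - \frac{237 \sqrt{3}}{28}$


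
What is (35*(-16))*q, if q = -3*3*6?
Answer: 30240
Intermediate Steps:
q = -54 (q = -9*6 = -54)
(35*(-16))*q = (35*(-16))*(-54) = -560*(-54) = 30240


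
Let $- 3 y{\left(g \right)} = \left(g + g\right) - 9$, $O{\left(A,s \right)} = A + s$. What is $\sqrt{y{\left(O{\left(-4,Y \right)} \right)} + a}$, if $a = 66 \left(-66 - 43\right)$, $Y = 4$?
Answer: $3 i \sqrt{799} \approx 84.8 i$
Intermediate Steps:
$y{\left(g \right)} = 3 - \frac{2 g}{3}$ ($y{\left(g \right)} = - \frac{\left(g + g\right) - 9}{3} = - \frac{2 g - 9}{3} = - \frac{-9 + 2 g}{3} = 3 - \frac{2 g}{3}$)
$a = -7194$ ($a = 66 \left(-109\right) = -7194$)
$\sqrt{y{\left(O{\left(-4,Y \right)} \right)} + a} = \sqrt{\left(3 - \frac{2 \left(-4 + 4\right)}{3}\right) - 7194} = \sqrt{\left(3 - 0\right) - 7194} = \sqrt{\left(3 + 0\right) - 7194} = \sqrt{3 - 7194} = \sqrt{-7191} = 3 i \sqrt{799}$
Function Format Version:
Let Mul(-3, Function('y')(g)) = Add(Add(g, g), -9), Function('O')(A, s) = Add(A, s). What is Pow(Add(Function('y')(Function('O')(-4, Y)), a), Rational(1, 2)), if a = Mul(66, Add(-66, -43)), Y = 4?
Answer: Mul(3, I, Pow(799, Rational(1, 2))) ≈ Mul(84.800, I)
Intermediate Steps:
Function('y')(g) = Add(3, Mul(Rational(-2, 3), g)) (Function('y')(g) = Mul(Rational(-1, 3), Add(Add(g, g), -9)) = Mul(Rational(-1, 3), Add(Mul(2, g), -9)) = Mul(Rational(-1, 3), Add(-9, Mul(2, g))) = Add(3, Mul(Rational(-2, 3), g)))
a = -7194 (a = Mul(66, -109) = -7194)
Pow(Add(Function('y')(Function('O')(-4, Y)), a), Rational(1, 2)) = Pow(Add(Add(3, Mul(Rational(-2, 3), Add(-4, 4))), -7194), Rational(1, 2)) = Pow(Add(Add(3, Mul(Rational(-2, 3), 0)), -7194), Rational(1, 2)) = Pow(Add(Add(3, 0), -7194), Rational(1, 2)) = Pow(Add(3, -7194), Rational(1, 2)) = Pow(-7191, Rational(1, 2)) = Mul(3, I, Pow(799, Rational(1, 2)))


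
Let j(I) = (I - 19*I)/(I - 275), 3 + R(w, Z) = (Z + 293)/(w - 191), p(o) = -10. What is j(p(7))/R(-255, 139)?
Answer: 892/5605 ≈ 0.15914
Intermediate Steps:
R(w, Z) = -3 + (293 + Z)/(-191 + w) (R(w, Z) = -3 + (Z + 293)/(w - 191) = -3 + (293 + Z)/(-191 + w))
j(I) = -18*I/(-275 + I) (j(I) = (-18*I)/(-275 + I) = -18*I/(-275 + I))
j(p(7))/R(-255, 139) = (-18*(-10)/(-275 - 10))/(((866 + 139 - 3*(-255))/(-191 - 255))) = (-18*(-10)/(-285))/(((866 + 139 + 765)/(-446))) = (-18*(-10)*(-1/285))/((-1/446*1770)) = -12/(19*(-885/223)) = -12/19*(-223/885) = 892/5605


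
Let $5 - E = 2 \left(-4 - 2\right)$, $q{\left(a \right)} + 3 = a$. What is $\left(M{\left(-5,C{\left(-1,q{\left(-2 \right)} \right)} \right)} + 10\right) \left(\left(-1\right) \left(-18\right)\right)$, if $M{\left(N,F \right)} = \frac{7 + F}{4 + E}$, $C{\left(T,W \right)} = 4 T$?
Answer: $\frac{1278}{7} \approx 182.57$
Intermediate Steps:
$q{\left(a \right)} = -3 + a$
$E = 17$ ($E = 5 - 2 \left(-4 - 2\right) = 5 - 2 \left(-6\right) = 5 - -12 = 5 + 12 = 17$)
$M{\left(N,F \right)} = \frac{1}{3} + \frac{F}{21}$ ($M{\left(N,F \right)} = \frac{7 + F}{4 + 17} = \frac{7 + F}{21} = \left(7 + F\right) \frac{1}{21} = \frac{1}{3} + \frac{F}{21}$)
$\left(M{\left(-5,C{\left(-1,q{\left(-2 \right)} \right)} \right)} + 10\right) \left(\left(-1\right) \left(-18\right)\right) = \left(\left(\frac{1}{3} + \frac{4 \left(-1\right)}{21}\right) + 10\right) \left(\left(-1\right) \left(-18\right)\right) = \left(\left(\frac{1}{3} + \frac{1}{21} \left(-4\right)\right) + 10\right) 18 = \left(\left(\frac{1}{3} - \frac{4}{21}\right) + 10\right) 18 = \left(\frac{1}{7} + 10\right) 18 = \frac{71}{7} \cdot 18 = \frac{1278}{7}$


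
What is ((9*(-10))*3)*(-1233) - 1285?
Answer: 331625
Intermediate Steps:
((9*(-10))*3)*(-1233) - 1285 = -90*3*(-1233) - 1285 = -270*(-1233) - 1285 = 332910 - 1285 = 331625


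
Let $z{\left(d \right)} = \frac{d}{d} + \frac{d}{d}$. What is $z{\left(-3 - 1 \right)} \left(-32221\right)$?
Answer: $-64442$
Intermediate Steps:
$z{\left(d \right)} = 2$ ($z{\left(d \right)} = 1 + 1 = 2$)
$z{\left(-3 - 1 \right)} \left(-32221\right) = 2 \left(-32221\right) = -64442$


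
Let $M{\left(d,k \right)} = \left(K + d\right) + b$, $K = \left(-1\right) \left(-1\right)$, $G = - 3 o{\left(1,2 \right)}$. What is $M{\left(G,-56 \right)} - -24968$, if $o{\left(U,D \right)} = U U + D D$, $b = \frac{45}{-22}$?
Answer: $\frac{548943}{22} \approx 24952.0$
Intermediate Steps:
$b = - \frac{45}{22}$ ($b = 45 \left(- \frac{1}{22}\right) = - \frac{45}{22} \approx -2.0455$)
$o{\left(U,D \right)} = D^{2} + U^{2}$ ($o{\left(U,D \right)} = U^{2} + D^{2} = D^{2} + U^{2}$)
$G = -15$ ($G = - 3 \left(2^{2} + 1^{2}\right) = - 3 \left(4 + 1\right) = \left(-3\right) 5 = -15$)
$K = 1$
$M{\left(d,k \right)} = - \frac{23}{22} + d$ ($M{\left(d,k \right)} = \left(1 + d\right) - \frac{45}{22} = - \frac{23}{22} + d$)
$M{\left(G,-56 \right)} - -24968 = \left(- \frac{23}{22} - 15\right) - -24968 = - \frac{353}{22} + 24968 = \frac{548943}{22}$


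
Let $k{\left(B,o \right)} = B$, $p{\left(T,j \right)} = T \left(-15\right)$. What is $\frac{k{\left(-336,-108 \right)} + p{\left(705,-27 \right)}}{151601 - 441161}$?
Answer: $\frac{3637}{96520} \approx 0.037681$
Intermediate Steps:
$p{\left(T,j \right)} = - 15 T$
$\frac{k{\left(-336,-108 \right)} + p{\left(705,-27 \right)}}{151601 - 441161} = \frac{-336 - 10575}{151601 - 441161} = \frac{-336 - 10575}{-289560} = \left(-10911\right) \left(- \frac{1}{289560}\right) = \frac{3637}{96520}$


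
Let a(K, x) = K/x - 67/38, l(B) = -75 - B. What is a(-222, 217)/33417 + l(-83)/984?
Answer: 90910219/11297819862 ≈ 0.0080467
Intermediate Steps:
a(K, x) = -67/38 + K/x (a(K, x) = K/x - 67*1/38 = K/x - 67/38 = -67/38 + K/x)
a(-222, 217)/33417 + l(-83)/984 = (-67/38 - 222/217)/33417 + (-75 - 1*(-83))/984 = (-67/38 - 222*1/217)*(1/33417) + (-75 + 83)*(1/984) = (-67/38 - 222/217)*(1/33417) + 8*(1/984) = -22975/8246*1/33417 + 1/123 = -22975/275556582 + 1/123 = 90910219/11297819862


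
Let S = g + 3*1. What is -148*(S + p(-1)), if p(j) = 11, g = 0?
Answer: -2072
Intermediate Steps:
S = 3 (S = 0 + 3*1 = 0 + 3 = 3)
-148*(S + p(-1)) = -148*(3 + 11) = -148*14 = -2072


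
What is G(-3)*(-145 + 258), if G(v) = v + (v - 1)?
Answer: -791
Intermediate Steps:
G(v) = -1 + 2*v (G(v) = v + (-1 + v) = -1 + 2*v)
G(-3)*(-145 + 258) = (-1 + 2*(-3))*(-145 + 258) = (-1 - 6)*113 = -7*113 = -791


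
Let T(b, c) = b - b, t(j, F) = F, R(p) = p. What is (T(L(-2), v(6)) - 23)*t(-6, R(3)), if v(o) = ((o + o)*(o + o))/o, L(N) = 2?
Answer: -69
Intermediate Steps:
v(o) = 4*o (v(o) = ((2*o)*(2*o))/o = (4*o²)/o = 4*o)
T(b, c) = 0
(T(L(-2), v(6)) - 23)*t(-6, R(3)) = (0 - 23)*3 = -23*3 = -69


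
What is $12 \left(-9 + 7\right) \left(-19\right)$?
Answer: $456$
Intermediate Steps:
$12 \left(-9 + 7\right) \left(-19\right) = 12 \left(-2\right) \left(-19\right) = \left(-24\right) \left(-19\right) = 456$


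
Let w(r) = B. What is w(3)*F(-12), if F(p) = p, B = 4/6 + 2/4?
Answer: -14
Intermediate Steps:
B = 7/6 (B = 4*(⅙) + 2*(¼) = ⅔ + ½ = 7/6 ≈ 1.1667)
w(r) = 7/6
w(3)*F(-12) = (7/6)*(-12) = -14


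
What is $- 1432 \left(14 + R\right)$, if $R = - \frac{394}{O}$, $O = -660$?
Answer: $- \frac{3448972}{165} \approx -20903.0$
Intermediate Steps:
$R = \frac{197}{330}$ ($R = - \frac{394}{-660} = \left(-394\right) \left(- \frac{1}{660}\right) = \frac{197}{330} \approx 0.59697$)
$- 1432 \left(14 + R\right) = - 1432 \left(14 + \frac{197}{330}\right) = \left(-1432\right) \frac{4817}{330} = - \frac{3448972}{165}$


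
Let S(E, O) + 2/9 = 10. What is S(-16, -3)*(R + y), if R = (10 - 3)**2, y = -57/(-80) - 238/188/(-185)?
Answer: 15217301/31302 ≈ 486.14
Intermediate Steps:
S(E, O) = 88/9 (S(E, O) = -2/9 + 10 = 88/9)
y = 20015/27824 (y = -57*(-1/80) - 238*1/188*(-1/185) = 57/80 - 119/94*(-1/185) = 57/80 + 119/17390 = 20015/27824 ≈ 0.71934)
R = 49 (R = 7**2 = 49)
S(-16, -3)*(R + y) = 88*(49 + 20015/27824)/9 = (88/9)*(1383391/27824) = 15217301/31302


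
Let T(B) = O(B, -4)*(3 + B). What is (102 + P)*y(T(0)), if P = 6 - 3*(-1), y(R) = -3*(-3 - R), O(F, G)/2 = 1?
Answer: 2997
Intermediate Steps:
O(F, G) = 2 (O(F, G) = 2*1 = 2)
T(B) = 6 + 2*B (T(B) = 2*(3 + B) = 6 + 2*B)
y(R) = 9 + 3*R
P = 9 (P = 6 + 3 = 9)
(102 + P)*y(T(0)) = (102 + 9)*(9 + 3*(6 + 2*0)) = 111*(9 + 3*(6 + 0)) = 111*(9 + 3*6) = 111*(9 + 18) = 111*27 = 2997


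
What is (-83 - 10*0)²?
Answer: 6889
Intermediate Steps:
(-83 - 10*0)² = (-83 + 0)² = (-83)² = 6889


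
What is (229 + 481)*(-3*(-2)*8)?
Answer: 34080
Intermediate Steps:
(229 + 481)*(-3*(-2)*8) = 710*(6*8) = 710*48 = 34080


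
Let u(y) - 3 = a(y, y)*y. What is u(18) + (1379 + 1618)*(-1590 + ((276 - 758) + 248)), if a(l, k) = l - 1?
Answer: -5466219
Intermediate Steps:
a(l, k) = -1 + l
u(y) = 3 + y*(-1 + y) (u(y) = 3 + (-1 + y)*y = 3 + y*(-1 + y))
u(18) + (1379 + 1618)*(-1590 + ((276 - 758) + 248)) = (3 + 18*(-1 + 18)) + (1379 + 1618)*(-1590 + ((276 - 758) + 248)) = (3 + 18*17) + 2997*(-1590 + (-482 + 248)) = (3 + 306) + 2997*(-1590 - 234) = 309 + 2997*(-1824) = 309 - 5466528 = -5466219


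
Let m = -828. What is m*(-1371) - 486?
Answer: 1134702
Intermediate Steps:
m*(-1371) - 486 = -828*(-1371) - 486 = 1135188 - 486 = 1134702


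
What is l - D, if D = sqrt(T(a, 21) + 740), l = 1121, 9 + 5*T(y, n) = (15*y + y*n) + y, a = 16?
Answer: 1121 - sqrt(21415)/5 ≈ 1091.7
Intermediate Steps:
T(y, n) = -9/5 + 16*y/5 + n*y/5 (T(y, n) = -9/5 + ((15*y + y*n) + y)/5 = -9/5 + ((15*y + n*y) + y)/5 = -9/5 + (16*y + n*y)/5 = -9/5 + (16*y/5 + n*y/5) = -9/5 + 16*y/5 + n*y/5)
D = sqrt(21415)/5 (D = sqrt((-9/5 + (16/5)*16 + (1/5)*21*16) + 740) = sqrt((-9/5 + 256/5 + 336/5) + 740) = sqrt(583/5 + 740) = sqrt(4283/5) = sqrt(21415)/5 ≈ 29.268)
l - D = 1121 - sqrt(21415)/5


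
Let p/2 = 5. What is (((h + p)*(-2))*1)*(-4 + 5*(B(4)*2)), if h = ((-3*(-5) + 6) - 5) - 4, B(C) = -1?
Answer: 616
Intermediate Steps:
p = 10 (p = 2*5 = 10)
h = 12 (h = ((15 + 6) - 5) - 4 = (21 - 5) - 4 = 16 - 4 = 12)
(((h + p)*(-2))*1)*(-4 + 5*(B(4)*2)) = (((12 + 10)*(-2))*1)*(-4 + 5*(-1*2)) = ((22*(-2))*1)*(-4 + 5*(-2)) = (-44*1)*(-4 - 10) = -44*(-14) = 616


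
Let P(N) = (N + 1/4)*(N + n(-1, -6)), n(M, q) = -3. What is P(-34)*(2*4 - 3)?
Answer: 24975/4 ≈ 6243.8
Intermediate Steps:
P(N) = (-3 + N)*(¼ + N) (P(N) = (N + 1/4)*(N - 3) = (N + ¼)*(-3 + N) = (¼ + N)*(-3 + N) = (-3 + N)*(¼ + N))
P(-34)*(2*4 - 3) = (-¾ + (-34)² - 11/4*(-34))*(2*4 - 3) = (-¾ + 1156 + 187/2)*(8 - 3) = (4995/4)*5 = 24975/4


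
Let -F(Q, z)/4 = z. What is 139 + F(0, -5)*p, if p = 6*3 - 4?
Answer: 419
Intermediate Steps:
p = 14 (p = 18 - 4 = 14)
F(Q, z) = -4*z
139 + F(0, -5)*p = 139 - 4*(-5)*14 = 139 + 20*14 = 139 + 280 = 419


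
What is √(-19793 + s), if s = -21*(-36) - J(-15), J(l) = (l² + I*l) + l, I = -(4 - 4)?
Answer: I*√19247 ≈ 138.73*I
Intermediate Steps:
I = 0 (I = -1*0 = 0)
J(l) = l + l² (J(l) = (l² + 0*l) + l = (l² + 0) + l = l² + l = l + l²)
s = 546 (s = -21*(-36) - (-15)*(1 - 15) = 756 - (-15)*(-14) = 756 - 1*210 = 756 - 210 = 546)
√(-19793 + s) = √(-19793 + 546) = √(-19247) = I*√19247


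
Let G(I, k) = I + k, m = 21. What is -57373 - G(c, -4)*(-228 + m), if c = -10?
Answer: -60271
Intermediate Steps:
-57373 - G(c, -4)*(-228 + m) = -57373 - (-10 - 4)*(-228 + 21) = -57373 - (-14)*(-207) = -57373 - 1*2898 = -57373 - 2898 = -60271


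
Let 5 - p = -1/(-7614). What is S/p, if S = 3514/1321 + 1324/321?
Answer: 7301820924/5380938943 ≈ 1.3570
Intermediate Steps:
S = 2876998/424041 (S = 3514*(1/1321) + 1324*(1/321) = 3514/1321 + 1324/321 = 2876998/424041 ≈ 6.7847)
p = 38069/7614 (p = 5 - (-1)/(-7614) = 5 - (-1)*(-1)/7614 = 5 - 1*1/7614 = 5 - 1/7614 = 38069/7614 ≈ 4.9999)
S/p = 2876998/(424041*(38069/7614)) = (2876998/424041)*(7614/38069) = 7301820924/5380938943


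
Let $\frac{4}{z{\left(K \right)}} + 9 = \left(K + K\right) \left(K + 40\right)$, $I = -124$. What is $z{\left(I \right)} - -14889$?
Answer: $\frac{310033651}{20823} \approx 14889.0$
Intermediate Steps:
$z{\left(K \right)} = \frac{4}{-9 + 2 K \left(40 + K\right)}$ ($z{\left(K \right)} = \frac{4}{-9 + \left(K + K\right) \left(K + 40\right)} = \frac{4}{-9 + 2 K \left(40 + K\right)}$)
$z{\left(I \right)} - -14889 = \frac{4}{-9 + 2 \left(-124\right)^{2} + 80 \left(-124\right)} - -14889 = \frac{4}{-9 + 2 \cdot 15376 - 9920} + 14889 = \frac{4}{-9 + 30752 - 9920} + 14889 = \frac{4}{20823} + 14889 = \frac{310033651}{20823}$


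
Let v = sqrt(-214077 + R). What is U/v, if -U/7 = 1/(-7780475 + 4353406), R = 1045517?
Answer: 7*sqrt(51965)/712350562340 ≈ 2.2401e-9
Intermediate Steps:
U = 7/3427069 (U = -7/(-7780475 + 4353406) = -7/(-3427069) = -7*(-1/3427069) = 7/3427069 ≈ 2.0426e-6)
v = 4*sqrt(51965) (v = sqrt(-214077 + 1045517) = sqrt(831440) = 4*sqrt(51965) ≈ 911.83)
U/v = 7/(3427069*((4*sqrt(51965)))) = 7*(sqrt(51965)/207860)/3427069 = 7*sqrt(51965)/712350562340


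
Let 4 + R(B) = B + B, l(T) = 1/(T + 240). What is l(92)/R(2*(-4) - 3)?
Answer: -1/8632 ≈ -0.00011585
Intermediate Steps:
l(T) = 1/(240 + T)
R(B) = -4 + 2*B (R(B) = -4 + (B + B) = -4 + 2*B)
l(92)/R(2*(-4) - 3) = 1/((240 + 92)*(-4 + 2*(2*(-4) - 3))) = 1/(332*(-4 + 2*(-8 - 3))) = 1/(332*(-4 + 2*(-11))) = 1/(332*(-4 - 22)) = (1/332)/(-26) = (1/332)*(-1/26) = -1/8632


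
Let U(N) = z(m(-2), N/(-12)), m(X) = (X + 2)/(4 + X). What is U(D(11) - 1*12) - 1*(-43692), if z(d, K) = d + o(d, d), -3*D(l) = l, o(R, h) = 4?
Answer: 43696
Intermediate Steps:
D(l) = -l/3
m(X) = (2 + X)/(4 + X)
z(d, K) = 4 + d (z(d, K) = d + 4 = 4 + d)
U(N) = 4 (U(N) = 4 + (2 - 2)/(4 - 2) = 4 + 0/2 = 4 + (1/2)*0 = 4 + 0 = 4)
U(D(11) - 1*12) - 1*(-43692) = 4 - 1*(-43692) = 4 + 43692 = 43696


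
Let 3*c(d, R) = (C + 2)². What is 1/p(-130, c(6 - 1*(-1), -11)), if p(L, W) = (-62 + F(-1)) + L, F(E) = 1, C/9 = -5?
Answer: -1/191 ≈ -0.0052356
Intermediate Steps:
C = -45 (C = 9*(-5) = -45)
c(d, R) = 1849/3 (c(d, R) = (-45 + 2)²/3 = (⅓)*(-43)² = (⅓)*1849 = 1849/3)
p(L, W) = -61 + L (p(L, W) = (-62 + 1) + L = -61 + L)
1/p(-130, c(6 - 1*(-1), -11)) = 1/(-61 - 130) = 1/(-191) = -1/191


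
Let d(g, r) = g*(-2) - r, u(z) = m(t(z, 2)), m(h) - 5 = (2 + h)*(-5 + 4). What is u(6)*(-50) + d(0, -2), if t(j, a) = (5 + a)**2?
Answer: 2302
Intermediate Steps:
m(h) = 3 - h (m(h) = 5 + (2 + h)*(-5 + 4) = 5 + (2 + h)*(-1) = 5 + (-2 - h) = 3 - h)
u(z) = -46 (u(z) = 3 - (5 + 2)**2 = 3 - 1*7**2 = 3 - 1*49 = 3 - 49 = -46)
d(g, r) = -r - 2*g (d(g, r) = -2*g - r = -r - 2*g)
u(6)*(-50) + d(0, -2) = -46*(-50) + (-1*(-2) - 2*0) = 2300 + (2 + 0) = 2300 + 2 = 2302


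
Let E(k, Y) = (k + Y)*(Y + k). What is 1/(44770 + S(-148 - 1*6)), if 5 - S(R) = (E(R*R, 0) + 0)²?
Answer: -1/316348490636161561 ≈ -3.1611e-18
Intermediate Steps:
E(k, Y) = (Y + k)² (E(k, Y) = (Y + k)*(Y + k) = (Y + k)²)
S(R) = 5 - R⁸ (S(R) = 5 - ((0 + R*R)² + 0)² = 5 - ((0 + R²)² + 0)² = 5 - ((R²)² + 0)² = 5 - (R⁴ + 0)² = 5 - (R⁴)² = 5 - R⁸)
1/(44770 + S(-148 - 1*6)) = 1/(44770 + (5 - (-148 - 1*6)⁸)) = 1/(44770 + (5 - (-148 - 6)⁸)) = 1/(44770 + (5 - 1*(-154)⁸)) = 1/(44770 + (5 - 1*316348490636206336)) = 1/(44770 + (5 - 316348490636206336)) = 1/(44770 - 316348490636206331) = 1/(-316348490636161561) = -1/316348490636161561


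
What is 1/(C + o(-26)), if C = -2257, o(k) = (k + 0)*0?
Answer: -1/2257 ≈ -0.00044307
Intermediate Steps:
o(k) = 0 (o(k) = k*0 = 0)
1/(C + o(-26)) = 1/(-2257 + 0) = 1/(-2257) = -1/2257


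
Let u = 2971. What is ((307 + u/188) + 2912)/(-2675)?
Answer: -608143/502900 ≈ -1.2093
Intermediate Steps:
((307 + u/188) + 2912)/(-2675) = ((307 + 2971/188) + 2912)/(-2675) = ((307 + 2971*(1/188)) + 2912)*(-1/2675) = ((307 + 2971/188) + 2912)*(-1/2675) = (60687/188 + 2912)*(-1/2675) = (608143/188)*(-1/2675) = -608143/502900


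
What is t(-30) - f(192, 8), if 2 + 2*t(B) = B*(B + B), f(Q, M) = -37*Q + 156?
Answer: 7847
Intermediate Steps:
f(Q, M) = 156 - 37*Q
t(B) = -1 + B² (t(B) = -1 + (B*(B + B))/2 = -1 + (B*(2*B))/2 = -1 + (2*B²)/2 = -1 + B²)
t(-30) - f(192, 8) = (-1 + (-30)²) - (156 - 37*192) = (-1 + 900) - (156 - 7104) = 899 - 1*(-6948) = 899 + 6948 = 7847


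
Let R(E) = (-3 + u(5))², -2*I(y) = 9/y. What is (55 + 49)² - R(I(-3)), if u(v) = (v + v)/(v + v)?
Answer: 10812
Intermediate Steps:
I(y) = -9/(2*y)
u(v) = 1 (u(v) = (2*v)/((2*v)) = (2*v)*(1/(2*v)) = 1)
R(E) = 4 (R(E) = (-3 + 1)² = (-2)² = 4)
(55 + 49)² - R(I(-3)) = (55 + 49)² - 1*4 = 104² - 4 = 10816 - 4 = 10812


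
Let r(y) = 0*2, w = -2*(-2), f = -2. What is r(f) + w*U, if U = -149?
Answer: -596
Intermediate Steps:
w = 4
r(y) = 0
r(f) + w*U = 0 + 4*(-149) = 0 - 596 = -596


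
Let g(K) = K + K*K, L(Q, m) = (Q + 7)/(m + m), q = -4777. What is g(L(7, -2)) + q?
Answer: -19073/4 ≈ -4768.3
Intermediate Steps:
L(Q, m) = (7 + Q)/(2*m) (L(Q, m) = (7 + Q)/((2*m)) = (7 + Q)*(1/(2*m)) = (7 + Q)/(2*m))
g(K) = K + K²
g(L(7, -2)) + q = ((½)*(7 + 7)/(-2))*(1 + (½)*(7 + 7)/(-2)) - 4777 = ((½)*(-½)*14)*(1 + (½)*(-½)*14) - 4777 = -7*(1 - 7/2)/2 - 4777 = -7/2*(-5/2) - 4777 = 35/4 - 4777 = -19073/4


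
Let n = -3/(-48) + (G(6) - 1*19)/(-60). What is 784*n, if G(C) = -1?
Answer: 931/3 ≈ 310.33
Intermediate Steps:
n = 19/48 (n = -3/(-48) + (-1 - 1*19)/(-60) = -3*(-1/48) + (-1 - 19)*(-1/60) = 1/16 - 20*(-1/60) = 1/16 + 1/3 = 19/48 ≈ 0.39583)
784*n = 784*(19/48) = 931/3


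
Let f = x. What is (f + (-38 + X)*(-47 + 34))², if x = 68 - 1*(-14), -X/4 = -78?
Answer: 12110400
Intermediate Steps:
X = 312 (X = -4*(-78) = 312)
x = 82 (x = 68 + 14 = 82)
f = 82
(f + (-38 + X)*(-47 + 34))² = (82 + (-38 + 312)*(-47 + 34))² = (82 + 274*(-13))² = (82 - 3562)² = (-3480)² = 12110400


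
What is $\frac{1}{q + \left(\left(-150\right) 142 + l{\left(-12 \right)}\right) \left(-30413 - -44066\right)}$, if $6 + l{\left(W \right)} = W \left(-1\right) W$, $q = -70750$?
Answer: $- \frac{1}{292927600} \approx -3.4138 \cdot 10^{-9}$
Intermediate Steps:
$l{\left(W \right)} = -6 - W^{2}$ ($l{\left(W \right)} = -6 + W \left(-1\right) W = -6 + - W W = -6 - W^{2}$)
$\frac{1}{q + \left(\left(-150\right) 142 + l{\left(-12 \right)}\right) \left(-30413 - -44066\right)} = \frac{1}{-70750 + \left(\left(-150\right) 142 - 150\right) \left(-30413 - -44066\right)} = \frac{1}{-70750 + \left(-21300 - 150\right) \left(-30413 + 44066\right)} = \frac{1}{-70750 + \left(-21300 - 150\right) 13653} = \frac{1}{-70750 - 292856850} = \frac{1}{-292927600} = - \frac{1}{292927600}$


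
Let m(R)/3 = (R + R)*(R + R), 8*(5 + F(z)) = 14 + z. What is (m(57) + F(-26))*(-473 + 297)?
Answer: -6860744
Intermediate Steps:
F(z) = -13/4 + z/8 (F(z) = -5 + (14 + z)/8 = -5 + (7/4 + z/8) = -13/4 + z/8)
m(R) = 12*R**2 (m(R) = 3*((R + R)*(R + R)) = 3*((2*R)*(2*R)) = 3*(4*R**2) = 12*R**2)
(m(57) + F(-26))*(-473 + 297) = (12*57**2 + (-13/4 + (1/8)*(-26)))*(-473 + 297) = (12*3249 + (-13/4 - 13/4))*(-176) = (38988 - 13/2)*(-176) = (77963/2)*(-176) = -6860744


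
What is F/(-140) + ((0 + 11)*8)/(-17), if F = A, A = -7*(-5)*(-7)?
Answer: -233/68 ≈ -3.4265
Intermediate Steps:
A = -245 (A = 35*(-7) = -245)
F = -245
F/(-140) + ((0 + 11)*8)/(-17) = -245/(-140) + ((0 + 11)*8)/(-17) = -245*(-1/140) + (11*8)*(-1/17) = 7/4 + 88*(-1/17) = 7/4 - 88/17 = -233/68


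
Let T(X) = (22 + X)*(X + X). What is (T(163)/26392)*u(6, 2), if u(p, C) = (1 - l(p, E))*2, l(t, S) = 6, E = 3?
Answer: -150775/6598 ≈ -22.852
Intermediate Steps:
u(p, C) = -10 (u(p, C) = (1 - 1*6)*2 = (1 - 6)*2 = -5*2 = -10)
T(X) = 2*X*(22 + X) (T(X) = (22 + X)*(2*X) = 2*X*(22 + X))
(T(163)/26392)*u(6, 2) = ((2*163*(22 + 163))/26392)*(-10) = ((2*163*185)*(1/26392))*(-10) = (60310*(1/26392))*(-10) = (30155/13196)*(-10) = -150775/6598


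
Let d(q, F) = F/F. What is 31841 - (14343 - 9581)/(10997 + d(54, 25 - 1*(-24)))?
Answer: 175091278/5499 ≈ 31841.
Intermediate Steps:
d(q, F) = 1
31841 - (14343 - 9581)/(10997 + d(54, 25 - 1*(-24))) = 31841 - (14343 - 9581)/(10997 + 1) = 31841 - 4762/10998 = 31841 - 1*2381/5499 = 31841 - 2381/5499 = 175091278/5499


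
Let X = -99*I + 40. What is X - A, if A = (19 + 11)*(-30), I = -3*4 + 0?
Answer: 2128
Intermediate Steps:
I = -12 (I = -12 + 0 = -12)
A = -900 (A = 30*(-30) = -900)
X = 1228 (X = -99*(-12) + 40 = 1188 + 40 = 1228)
X - A = 1228 - 1*(-900) = 1228 + 900 = 2128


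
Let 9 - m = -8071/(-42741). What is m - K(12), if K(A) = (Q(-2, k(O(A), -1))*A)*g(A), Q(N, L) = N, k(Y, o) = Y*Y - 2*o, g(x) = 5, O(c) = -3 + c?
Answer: 5505518/42741 ≈ 128.81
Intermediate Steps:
k(Y, o) = Y**2 - 2*o
m = 376598/42741 (m = 9 - (-8071)/(-42741) = 9 - (-8071)*(-1)/42741 = 9 - 1*8071/42741 = 9 - 8071/42741 = 376598/42741 ≈ 8.8112)
K(A) = -10*A (K(A) = -2*A*5 = -10*A)
m - K(12) = 376598/42741 - (-10)*12 = 376598/42741 - 1*(-120) = 376598/42741 + 120 = 5505518/42741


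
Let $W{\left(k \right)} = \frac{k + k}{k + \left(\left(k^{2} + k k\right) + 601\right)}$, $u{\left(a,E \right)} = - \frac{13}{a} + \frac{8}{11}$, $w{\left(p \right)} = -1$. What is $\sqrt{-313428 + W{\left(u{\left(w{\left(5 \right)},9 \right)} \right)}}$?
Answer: $\frac{i \sqrt{282009957383170}}{29996} \approx 559.85 i$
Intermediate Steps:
$u{\left(a,E \right)} = \frac{8}{11} - \frac{13}{a}$ ($u{\left(a,E \right)} = - \frac{13}{a} + 8 \cdot \frac{1}{11} = - \frac{13}{a} + \frac{8}{11} = \frac{8}{11} - \frac{13}{a}$)
$W{\left(k \right)} = \frac{2 k}{601 + k + 2 k^{2}}$ ($W{\left(k \right)} = \frac{2 k}{k + \left(\left(k^{2} + k^{2}\right) + 601\right)} = \frac{2 k}{k + \left(2 k^{2} + 601\right)} = \frac{2 k}{k + \left(601 + 2 k^{2}\right)} = \frac{2 k}{601 + k + 2 k^{2}}$)
$\sqrt{-313428 + W{\left(u{\left(w{\left(5 \right)},9 \right)} \right)}} = \sqrt{-313428 + \frac{2 \left(\frac{8}{11} - \frac{13}{-1}\right)}{601 - \left(- \frac{8}{11} + \frac{13}{-1}\right) + 2 \left(\frac{8}{11} - \frac{13}{-1}\right)^{2}}} = \sqrt{-313428 + \frac{2 \left(\frac{8}{11} - -13\right)}{601 + \left(\frac{8}{11} - -13\right) + 2 \left(\frac{8}{11} - -13\right)^{2}}} = \sqrt{-313428 + \frac{2 \left(\frac{8}{11} + 13\right)}{601 + \left(\frac{8}{11} + 13\right) + 2 \left(\frac{8}{11} + 13\right)^{2}}} = \sqrt{-313428 + 2 \cdot \frac{151}{11} \frac{1}{601 + \frac{151}{11} + 2 \left(\frac{151}{11}\right)^{2}}} = \sqrt{-313428 + 2 \cdot \frac{151}{11} \frac{1}{601 + \frac{151}{11} + 2 \cdot \frac{22801}{121}}} = \sqrt{-313428 + 2 \cdot \frac{151}{11} \frac{1}{601 + \frac{151}{11} + \frac{45602}{121}}} = \sqrt{-313428 + 2 \cdot \frac{151}{11} \frac{1}{\frac{119984}{121}}} = \sqrt{-313428 + 2 \cdot \frac{151}{11} \cdot \frac{121}{119984}} = \sqrt{-313428 + \frac{1661}{59992}} = \sqrt{- \frac{18803170915}{59992}} = \frac{i \sqrt{282009957383170}}{29996}$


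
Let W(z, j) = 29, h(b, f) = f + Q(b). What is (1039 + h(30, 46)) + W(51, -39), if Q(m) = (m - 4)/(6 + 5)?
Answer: 12280/11 ≈ 1116.4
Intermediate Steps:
Q(m) = -4/11 + m/11 (Q(m) = (-4 + m)/11 = (-4 + m)*(1/11) = -4/11 + m/11)
h(b, f) = -4/11 + f + b/11 (h(b, f) = f + (-4/11 + b/11) = -4/11 + f + b/11)
(1039 + h(30, 46)) + W(51, -39) = (1039 + (-4/11 + 46 + (1/11)*30)) + 29 = (1039 + (-4/11 + 46 + 30/11)) + 29 = (1039 + 532/11) + 29 = 11961/11 + 29 = 12280/11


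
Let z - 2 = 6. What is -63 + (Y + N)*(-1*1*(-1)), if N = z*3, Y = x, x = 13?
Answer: -26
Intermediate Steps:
z = 8 (z = 2 + 6 = 8)
Y = 13
N = 24 (N = 8*3 = 24)
-63 + (Y + N)*(-1*1*(-1)) = -63 + (13 + 24)*(-1*1*(-1)) = -63 + 37*(-1*(-1)) = -63 + 37*1 = -63 + 37 = -26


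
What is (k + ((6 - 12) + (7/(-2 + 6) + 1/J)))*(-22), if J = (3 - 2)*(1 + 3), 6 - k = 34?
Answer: 704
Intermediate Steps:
k = -28 (k = 6 - 1*34 = 6 - 34 = -28)
J = 4 (J = 1*4 = 4)
(k + ((6 - 12) + (7/(-2 + 6) + 1/J)))*(-22) = (-28 + ((6 - 12) + (7/(-2 + 6) + 1/4)))*(-22) = (-28 + (-6 + (7/4 + 1*(¼))))*(-22) = (-28 + (-6 + (7*(¼) + ¼)))*(-22) = (-28 + (-6 + (7/4 + ¼)))*(-22) = (-28 + (-6 + 2))*(-22) = (-28 - 4)*(-22) = -32*(-22) = 704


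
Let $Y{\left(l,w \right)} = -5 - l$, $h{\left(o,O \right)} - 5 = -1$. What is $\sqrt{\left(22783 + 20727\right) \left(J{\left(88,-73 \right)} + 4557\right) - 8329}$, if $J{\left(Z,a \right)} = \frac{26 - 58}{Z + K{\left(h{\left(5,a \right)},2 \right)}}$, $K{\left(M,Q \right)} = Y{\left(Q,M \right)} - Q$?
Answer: $\frac{3 \sqrt{137474748589}}{79} \approx 14080.0$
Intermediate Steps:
$h{\left(o,O \right)} = 4$ ($h{\left(o,O \right)} = 5 - 1 = 4$)
$K{\left(M,Q \right)} = -5 - 2 Q$ ($K{\left(M,Q \right)} = \left(-5 - Q\right) - Q = -5 - 2 Q$)
$J{\left(Z,a \right)} = - \frac{32}{-9 + Z}$ ($J{\left(Z,a \right)} = \frac{26 - 58}{Z - 9} = - \frac{32}{Z - 9} = - \frac{32}{-9 + Z}$)
$\sqrt{\left(22783 + 20727\right) \left(J{\left(88,-73 \right)} + 4557\right) - 8329} = \sqrt{\left(22783 + 20727\right) \left(- \frac{32}{-9 + 88} + 4557\right) - 8329} = \sqrt{43510 \left(- \frac{32}{79} + 4557\right) - 8329} = \sqrt{43510 \cdot \frac{359971}{79} - 8329} = \sqrt{\frac{15662338210}{79} - 8329} = \sqrt{\frac{15661680219}{79}} = \frac{3 \sqrt{137474748589}}{79}$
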